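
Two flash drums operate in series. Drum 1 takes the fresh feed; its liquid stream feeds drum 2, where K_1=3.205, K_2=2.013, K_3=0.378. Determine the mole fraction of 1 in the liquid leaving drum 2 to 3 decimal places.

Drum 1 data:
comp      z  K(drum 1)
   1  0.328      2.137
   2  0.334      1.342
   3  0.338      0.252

x_1 (drum 2) = 0.107

Drum 1:
Rachford–Rice: g(ψ₁) = Σ zᵢ(Kᵢ−1)/(1+ψ₁(Kᵢ−1)) = 0.
Feasibility: ΣzᵢKᵢ = 1.234, Σzᵢ/Kᵢ = 1.744 — both > 1, two phases present.
Newton iteration, ψ₁⁰ = 0.51:
  ψ₁ = 0.510: g = -0.0754, g' = -0.693 → ψ₁ = 0.401
  ψ₁ = 0.401: g = -0.0046, g' = -0.616 → ψ₁ = 0.394
Converged at ψ₁ = 0.394.
Drum-1 compositions:
  1: x = 0.227, y = 0.484
  2: x = 0.294, y = 0.395
  3: x = 0.479, y = 0.121
Drum-2 feed = drum-1 liquid: z₂ = (0.2266, 0.2944, 0.4790).
Drum 2:
Newton iteration, ψ₂⁰ = 0.53:
  ψ₂ = 0.530: g = -0.0201, g' = -0.775 → ψ₂ = 0.504
Converged at ψ₂ = 0.504.
  1: x = 0.107, y = 0.344
  2: x = 0.195, y = 0.392
  3: x = 0.698, y = 0.264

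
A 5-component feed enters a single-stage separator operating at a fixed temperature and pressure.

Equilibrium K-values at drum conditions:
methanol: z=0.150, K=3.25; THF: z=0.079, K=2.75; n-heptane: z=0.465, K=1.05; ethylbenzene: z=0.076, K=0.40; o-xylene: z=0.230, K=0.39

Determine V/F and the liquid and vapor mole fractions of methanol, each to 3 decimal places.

Material balance + equilibrium reduce to Σ zᵢ(Kᵢ−1)/(1+V/F(Kᵢ−1)) = 0.
g(0) = ΣzᵢKᵢ − 1 = 0.313 and g(1) = 1 − Σzᵢ/Kᵢ = -0.297, so a root lies in (0, 1).
Newton–Raphson from V/F = 0.5:
  V/F = 0.500: g = -0.0118, g' = -0.471 → V/F = 0.475
Converged at V/F = 0.475.
Compositions from xᵢ = zᵢ/(1+V/F(Kᵢ−1)), yᵢ = Kᵢxᵢ:
  methanol: x = 0.073, y = 0.236
  THF: x = 0.043, y = 0.119
  n-heptane: x = 0.454, y = 0.477
  ethylbenzene: x = 0.106, y = 0.043
  o-xylene: x = 0.324, y = 0.126

V/F = 0.475, x_methanol = 0.073, y_methanol = 0.236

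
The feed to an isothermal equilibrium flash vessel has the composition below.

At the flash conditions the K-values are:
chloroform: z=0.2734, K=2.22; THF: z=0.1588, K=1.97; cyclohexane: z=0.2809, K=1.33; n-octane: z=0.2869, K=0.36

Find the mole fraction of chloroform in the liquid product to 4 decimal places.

x_chloroform = 0.1451

Rachford–Rice: g(ψ) = Σ zᵢ(Kᵢ−1)/(1+ψ(Kᵢ−1)) = 0.
Feasibility: ΣzᵢKᵢ = 1.3967, Σzᵢ/Kᵢ = 1.2119 — both > 1, two phases present.
Newton iteration, ψ⁰ = 0.35:
  ψ = 0.3500: g = 0.19522, g' = -0.5028 → ψ = 0.7382
  ψ = 0.7382: g = -0.00827, g' = -0.6054 → ψ = 0.7246
  ψ = 0.7246: g = -0.00007, g' = -0.5947 → ψ = 0.7244
Converged at ψ = 0.7244.
Compositions from xᵢ = zᵢ/(1+ψ(Kᵢ−1)), yᵢ = Kᵢxᵢ:
  chloroform: x = 0.1451, y = 0.3222
  THF: x = 0.0933, y = 0.1837
  cyclohexane: x = 0.2267, y = 0.3015
  n-octane: x = 0.5349, y = 0.1926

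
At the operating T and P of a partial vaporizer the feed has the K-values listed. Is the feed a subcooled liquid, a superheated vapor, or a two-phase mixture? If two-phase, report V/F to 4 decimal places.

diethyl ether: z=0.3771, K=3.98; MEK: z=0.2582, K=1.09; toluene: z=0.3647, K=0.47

two-phase, V/F = 0.8301

ΣzᵢKᵢ = 1.9537; Σzᵢ/Kᵢ = 1.1076.
Both exceed 1, so a two-phase solution exists.
Let ψ = V/F and solve Σ zᵢ(Kᵢ−1)/(1+ψ(Kᵢ−1)) = 0.
Iterate (Newton) starting at ψ = 0.5:
  ψ = 0.5000: g = 0.21056, g' = -0.7317 → ψ = 0.7878
  ψ = 0.7878: g = 0.02554, g' = -0.6026 → ψ = 0.8302
  ψ = 0.8302: g = -0.00005, g' = -0.6060 → ψ = 0.8301
Converged at ψ = 0.8301.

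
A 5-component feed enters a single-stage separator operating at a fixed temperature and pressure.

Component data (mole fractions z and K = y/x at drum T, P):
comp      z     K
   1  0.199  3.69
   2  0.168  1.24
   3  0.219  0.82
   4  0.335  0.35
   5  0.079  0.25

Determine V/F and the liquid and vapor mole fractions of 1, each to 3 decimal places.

Material balance + equilibrium reduce to Σ zᵢ(Kᵢ−1)/(1+V/F(Kᵢ−1)) = 0.
Feasibility: ΣzᵢKᵢ = 1.259, Σzᵢ/Kᵢ = 1.730 — both > 1, two phases present.
Newton iteration, V/F⁰ = 0.5:
  V/F = 0.500: g = -0.1964, g' = -0.703 → V/F = 0.220
  V/F = 0.220: g = 0.0082, g' = -0.841 → V/F = 0.230
Converged at V/F = 0.230.
Compositions from xᵢ = zᵢ/(1+V/F(Kᵢ−1)), yᵢ = Kᵢxᵢ:
  1: x = 0.123, y = 0.453
  2: x = 0.159, y = 0.197
  3: x = 0.228, y = 0.187
  4: x = 0.394, y = 0.138
  5: x = 0.095, y = 0.024

V/F = 0.230, x_1 = 0.123, y_1 = 0.453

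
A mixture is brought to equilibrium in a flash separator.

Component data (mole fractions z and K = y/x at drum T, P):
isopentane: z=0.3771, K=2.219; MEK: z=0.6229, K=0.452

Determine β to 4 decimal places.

β = 0.1771

Rachford–Rice: g(β) = Σ zᵢ(Kᵢ−1)/(1+β(Kᵢ−1)) = 0.
Check two-phase: ΣzᵢKᵢ = 1.1183 > 1 and Σzᵢ/Kᵢ = 1.5480 > 1, so g(0) = 0.1183 > 0 and g(1) = -0.5480 < 0.
Newton–Raphson from β = 0.56:
  β = 0.5600: g = -0.21929, g' = -0.5873 → β = 0.1866
  β = 0.1866: g = -0.00573, g' = -0.6040 → β = 0.1771
Converged at β = 0.1771.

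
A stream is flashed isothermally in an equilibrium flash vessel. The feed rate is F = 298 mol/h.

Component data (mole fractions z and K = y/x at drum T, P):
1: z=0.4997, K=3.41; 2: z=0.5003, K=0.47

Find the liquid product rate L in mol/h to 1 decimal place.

Newton–Raphson from ψ = 0.55:
  ψ = 0.5500: g = 0.14360, g' = -0.8166 → ψ = 0.7258
  ψ = 0.7258: g = 0.00709, g' = -0.7552 → ψ = 0.7352
Converged at ψ = 0.7352.
Then V = ψ·F = 0.7352·298 = 219.1 mol/h and L = F − V = 78.9 mol/h.

L = 78.9 mol/h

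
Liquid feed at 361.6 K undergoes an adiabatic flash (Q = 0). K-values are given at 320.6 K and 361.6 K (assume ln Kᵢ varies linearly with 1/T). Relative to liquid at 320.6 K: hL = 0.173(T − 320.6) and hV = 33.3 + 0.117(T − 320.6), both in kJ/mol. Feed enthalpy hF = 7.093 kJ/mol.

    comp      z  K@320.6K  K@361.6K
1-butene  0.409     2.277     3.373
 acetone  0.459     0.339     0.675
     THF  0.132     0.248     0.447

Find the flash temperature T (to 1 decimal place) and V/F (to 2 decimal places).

T = 324.7 K, V/F = 0.19

Adiabatic flash: solve Rachford–Rice at each trial T, then check hF = ψ·hV(T) + (1−ψ)·hL(T).
  T = 320.6 K: K = (2.277, 0.339, 0.248), RR gives ψ = 0.137, H_out = 4.572 kJ/mol
  T = 361.6 K: K = (3.373, 0.675, 0.447), RR gives ψ = 0.805, H_out = 32.045 kJ/mol
  T = 341.1 K: K = (2.804, 0.488, 0.339), RR gives ψ = 0.420, H_out = 17.045 kJ/mol
  T = 330.9 K: K = (2.536, 0.410, 0.292), RR gives ψ = 0.278, H_out = 10.864 kJ/mol
  T = 325.8 K: K = (2.406, 0.374, 0.269), RR gives ψ = 0.209, H_out = 7.794 kJ/mol
  T = 323.2 K: K = (2.341, 0.356, 0.259), RR gives ψ = 0.173, H_out = 6.200 kJ/mol
  T = 324.5 K: K = (2.374, 0.365, 0.264), RR gives ψ = 0.191, H_out = 7.000 kJ/mol
Linear interpolation between T = 324.5 (H_out = 7.000) and T = 325.8 (H_out = 7.794) on hF = 7.093 gives T ≈ 324.7 K, at which ψ = 0.19.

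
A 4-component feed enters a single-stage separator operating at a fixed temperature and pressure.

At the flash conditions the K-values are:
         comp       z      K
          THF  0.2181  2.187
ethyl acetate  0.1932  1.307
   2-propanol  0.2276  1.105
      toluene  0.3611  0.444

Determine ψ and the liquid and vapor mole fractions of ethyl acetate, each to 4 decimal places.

ψ = 0.3799, x_ethyl acetate = 0.1730, y_ethyl acetate = 0.2261

Iterate (Newton) starting at ψ = 0.5:
  ψ = 0.5000: g = -0.04149, g' = -0.3511 → ψ = 0.3818
  ψ = 0.3818: g = -0.00067, g' = -0.3423 → ψ = 0.3799
Converged at ψ = 0.3799.
Compositions from xᵢ = zᵢ/(1+ψ(Kᵢ−1)), yᵢ = Kᵢxᵢ:
  THF: x = 0.1503, y = 0.3288
  ethyl acetate: x = 0.1730, y = 0.2261
  2-propanol: x = 0.2189, y = 0.2419
  toluene: x = 0.4578, y = 0.2033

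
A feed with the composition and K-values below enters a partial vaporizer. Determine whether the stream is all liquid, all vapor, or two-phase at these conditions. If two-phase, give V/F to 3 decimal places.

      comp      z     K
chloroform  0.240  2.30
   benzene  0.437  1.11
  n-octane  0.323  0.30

two-phase, V/F = 0.268

ΣzᵢKᵢ = 1.134; Σzᵢ/Kᵢ = 1.575.
Both exceed 1, so a two-phase solution exists.
Iterate (Newton) starting at ψ = 0.5:
  ψ = 0.500: g = -0.1132, g' = -0.528 → ψ = 0.286
  ψ = 0.286: g = -0.0085, g' = -0.468 → ψ = 0.268
Converged at ψ = 0.268.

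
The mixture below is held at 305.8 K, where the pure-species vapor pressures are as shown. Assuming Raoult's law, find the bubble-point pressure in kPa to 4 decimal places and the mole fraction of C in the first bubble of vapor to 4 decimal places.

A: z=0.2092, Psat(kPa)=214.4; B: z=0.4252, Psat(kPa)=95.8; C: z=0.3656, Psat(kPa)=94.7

At the bubble point ψ → 0, so ΣzᵢKᵢ = 1 with Kᵢ = Pᵢˢᵃᵗ/P ⇒ P = ΣzᵢPᵢˢᵃᵗ.
P = 0.2092·214.4 + 0.4252·95.8 + 0.3656·94.7 = 120.2090 kPa
yᵢ = zᵢPᵢˢᵃᵗ/P ⇒ y_C = 0.3656·94.7/120.2090 = 0.2880

Pbub = 120.2090 kPa, y_C = 0.2880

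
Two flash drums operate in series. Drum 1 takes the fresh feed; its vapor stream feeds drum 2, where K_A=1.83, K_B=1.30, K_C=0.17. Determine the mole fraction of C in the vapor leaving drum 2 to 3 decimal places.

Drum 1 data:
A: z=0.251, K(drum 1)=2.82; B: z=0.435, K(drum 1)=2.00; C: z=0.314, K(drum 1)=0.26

Drum 1:
Material balance + equilibrium reduce to Σ zᵢ(Kᵢ−1)/(1+ψ₁(Kᵢ−1)) = 0.
Feasibility: ΣzᵢKᵢ = 1.659, Σzᵢ/Kᵢ = 1.514 — both > 1, two phases present.
Iterate (Newton) starting at ψ₁ = 0.54:
  ψ₁ = 0.540: g = 0.1259, g' = -0.872 → ψ₁ = 0.684
  ψ₁ = 0.684: g = -0.0091, g' = -1.024 → ψ₁ = 0.675
Converged at ψ₁ = 0.675.
Drum-1 compositions:
  A: x = 0.113, y = 0.318
  B: x = 0.260, y = 0.519
  C: x = 0.628, y = 0.163
Drum-2 feed = drum-1 vapor: z₂ = (0.3175, 0.5193, 0.1632).
Drum 2:
Rachford–Rice: g(ψ₂) = Σ zᵢ(Kᵢ−1)/(1+ψ₂(Kᵢ−1)) = 0.
Feasibility: ΣzᵢKᵢ = 1.284, Σzᵢ/Kᵢ = 1.533 — both > 1, two phases present.
Iterate (Newton) starting at ψ₂ = 0.5:
  ψ₂ = 0.500: g = 0.0901, g' = -0.473 → ψ₂ = 0.690
  ψ₂ = 0.690: g = -0.0208, g' = -0.737 → ψ₂ = 0.662
  ψ₂ = 0.662: g = -0.0009, g' = -0.678 → ψ₂ = 0.661
Converged at ψ₂ = 0.661.
  A: x = 0.205, y = 0.375
  B: x = 0.433, y = 0.563
  C: x = 0.362, y = 0.061

y_C (drum 2) = 0.061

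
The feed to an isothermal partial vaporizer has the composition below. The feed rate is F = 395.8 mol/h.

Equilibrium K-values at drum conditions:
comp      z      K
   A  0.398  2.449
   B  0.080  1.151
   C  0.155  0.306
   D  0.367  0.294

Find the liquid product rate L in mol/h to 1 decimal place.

L = 301.5 mol/h

Iterate (Newton) starting at ψ = 0.56:
  ψ = 0.560: g = -0.2750, g' = -0.956 → ψ = 0.272
  ψ = 0.272: g = -0.0284, g' = -0.825 → ψ = 0.238
Converged at ψ = 0.238.
Then V = ψ·F = 0.2382·395.8 = 94.3 mol/h and L = F − V = 301.5 mol/h.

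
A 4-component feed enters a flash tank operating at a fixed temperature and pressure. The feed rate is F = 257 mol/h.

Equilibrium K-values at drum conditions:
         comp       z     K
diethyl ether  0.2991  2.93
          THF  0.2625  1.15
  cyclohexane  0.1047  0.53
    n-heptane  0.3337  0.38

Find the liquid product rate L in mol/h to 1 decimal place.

Material balance + equilibrium reduce to Σ zᵢ(Kᵢ−1)/(1+V/F(Kᵢ−1)) = 0.
Feasibility: ΣzᵢKᵢ = 1.3605, Σzᵢ/Kᵢ = 1.4060 — both > 1, two phases present.
Newton–Raphson from V/F = 0.35:
  V/F = 0.3500: g = 0.05881, g' = -0.6446 → V/F = 0.4412
  V/F = 0.4412: g = 0.00180, g' = -0.6101 → V/F = 0.4442
Converged at V/F = 0.4442.
Then V = V/F·F = 0.4442·257 = 114.2 mol/h and L = F − V = 142.8 mol/h.

L = 142.8 mol/h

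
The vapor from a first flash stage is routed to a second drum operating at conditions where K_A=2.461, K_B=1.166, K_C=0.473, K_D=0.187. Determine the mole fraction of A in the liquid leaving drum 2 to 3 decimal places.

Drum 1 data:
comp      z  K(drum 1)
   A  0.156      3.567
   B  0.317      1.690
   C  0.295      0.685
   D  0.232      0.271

Drum 1:
Rachford–Rice: g(ψ₁) = Σ zᵢ(Kᵢ−1)/(1+ψ₁(Kᵢ−1)) = 0.
g(0) = ΣzᵢKᵢ − 1 = 0.357 and g(1) = 1 − Σzᵢ/Kᵢ = -0.518, so a root lies in (0, 1).
Newton iteration, ψ₁⁰ = 0.5:
  ψ₁ = 0.500: g = -0.0384, g' = -0.627 → ψ₁ = 0.439
  ψ₁ = 0.439: g = -0.0002, g' = -0.622 → ψ₁ = 0.438
Converged at ψ₁ = 0.438.
Drum-1 compositions:
  A: x = 0.073, y = 0.262
  B: x = 0.243, y = 0.411
  C: x = 0.342, y = 0.234
  D: x = 0.341, y = 0.092
Drum-2 feed = drum-1 vapor: z₂ = (0.2618, 0.4113, 0.2344, 0.0924).
Drum 2:
Let ψ₂ = V/F and solve Σ zᵢ(Kᵢ−1)/(1+ψ₂(Kᵢ−1)) = 0.
Check two-phase: ΣzᵢKᵢ = 1.252 > 1 and Σzᵢ/Kᵢ = 1.449 > 1, so g(0) = 0.252 > 0 and g(1) = -0.449 < 0.
Newton iteration, ψ₂⁰ = 0.47:
  ψ₂ = 0.470: g = 0.0043, g' = -0.481 → ψ₂ = 0.479
Converged at ψ₂ = 0.479.
  A: x = 0.154, y = 0.379
  B: x = 0.381, y = 0.444
  C: x = 0.314, y = 0.148
  D: x = 0.151, y = 0.028

x_A (drum 2) = 0.154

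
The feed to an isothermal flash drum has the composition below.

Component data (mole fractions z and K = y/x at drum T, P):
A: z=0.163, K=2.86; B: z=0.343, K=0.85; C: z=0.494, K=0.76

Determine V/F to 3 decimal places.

V/F = 0.350

Material balance + equilibrium reduce to Σ zᵢ(Kᵢ−1)/(1+V/F(Kᵢ−1)) = 0.
Feasibility: ΣzᵢKᵢ = 1.133, Σzᵢ/Kᵢ = 1.111 — both > 1, two phases present.
Newton iteration, V/F⁰ = 0.53:
  V/F = 0.530: g = -0.0391, g' = -0.189 → V/F = 0.324
  V/F = 0.324: g = 0.0066, g' = -0.262 → V/F = 0.349
  V/F = 0.349: g = 0.0002, g' = -0.250 → V/F = 0.350
Converged at V/F = 0.350.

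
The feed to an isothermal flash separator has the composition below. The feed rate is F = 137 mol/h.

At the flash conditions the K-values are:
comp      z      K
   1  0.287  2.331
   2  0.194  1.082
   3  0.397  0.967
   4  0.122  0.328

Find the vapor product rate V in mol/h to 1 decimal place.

V = 112.9 mol/h

Material balance + equilibrium reduce to Σ zᵢ(Kᵢ−1)/(1+ψ(Kᵢ−1)) = 0.
Feasibility: ΣzᵢKᵢ = 1.303, Σzᵢ/Kᵢ = 1.085 — both > 1, two phases present.
Newton–Raphson from ψ = 0.5:
  ψ = 0.500: g = 0.1078, g' = -0.310 → ψ = 0.848
  ψ = 0.848: g = -0.0098, g' = -0.412 → ψ = 0.824
Converged at ψ = 0.824.
Then V = ψ·F = 0.8238·137 = 112.9 mol/h and L = F − V = 24.1 mol/h.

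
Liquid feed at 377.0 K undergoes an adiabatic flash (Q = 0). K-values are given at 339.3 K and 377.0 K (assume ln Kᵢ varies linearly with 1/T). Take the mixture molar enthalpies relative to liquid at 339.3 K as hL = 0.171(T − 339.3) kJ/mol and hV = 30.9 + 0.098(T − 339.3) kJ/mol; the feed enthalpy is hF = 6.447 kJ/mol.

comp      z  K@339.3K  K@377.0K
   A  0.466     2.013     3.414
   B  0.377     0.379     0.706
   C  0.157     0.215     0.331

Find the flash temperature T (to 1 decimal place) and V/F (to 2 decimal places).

Adiabatic flash: solve Rachford–Rice at each trial T, then check hF = ψ·hV(T) + (1−ψ)·hL(T).
  T = 339.3 K: K = (2.013, 0.379, 0.215), RR gives ψ = 0.168, H_out = 5.194 kJ/mol
  T = 377.0 K: K = (3.414, 0.706, 0.331), RR gives ψ = 0.818, H_out = 29.482 kJ/mol
  T = 358.1 K: K = (2.656, 0.525, 0.270), RR gives ψ = 0.509, H_out = 18.258 kJ/mol
  T = 348.7 K: K = (2.321, 0.448, 0.242), RR gives ψ = 0.351, H_out = 12.225 kJ/mol
  T = 344.0 K: K = (2.164, 0.413, 0.228), RR gives ψ = 0.265, H_out = 8.894 kJ/mol
  T = 341.6 K: K = (2.086, 0.395, 0.221), RR gives ψ = 0.217, H_out = 7.061 kJ/mol
Linear interpolation between T = 339.3 (H_out = 5.194) and T = 341.6 (H_out = 7.061) on hF = 6.447 gives T ≈ 340.8 K, at which ψ = 0.20.

T = 340.8 K, V/F = 0.20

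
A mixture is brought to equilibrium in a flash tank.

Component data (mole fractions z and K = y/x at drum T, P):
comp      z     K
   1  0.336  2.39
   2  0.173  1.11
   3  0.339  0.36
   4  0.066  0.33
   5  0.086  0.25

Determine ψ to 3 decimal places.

ψ = 0.212

Rachford–Rice: g(ψ) = Σ zᵢ(Kᵢ−1)/(1+ψ(Kᵢ−1)) = 0.
Check two-phase: ΣzᵢKᵢ = 1.160 > 1 and Σzᵢ/Kᵢ = 1.782 > 1, so g(0) = 0.160 > 0 and g(1) = -0.782 < 0.
Iterate (Newton) starting at ψ = 0.32:
  ψ = 0.320: g = -0.0724, g' = -0.664 → ψ = 0.211
  ψ = 0.211: g = 0.0007, g' = -0.684 → ψ = 0.212
Converged at ψ = 0.212.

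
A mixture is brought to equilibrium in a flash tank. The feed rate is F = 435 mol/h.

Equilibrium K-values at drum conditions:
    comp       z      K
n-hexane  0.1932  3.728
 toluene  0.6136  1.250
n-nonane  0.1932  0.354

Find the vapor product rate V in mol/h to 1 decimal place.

Let ψ = V/F and solve Σ zᵢ(Kᵢ−1)/(1+ψ(Kᵢ−1)) = 0.
g(0) = ΣzᵢKᵢ − 1 = 0.5556 and g(1) = 1 − Σzᵢ/Kᵢ = -0.0885, so a root lies in (0, 1).
Iterate (Newton) starting at ψ = 0.42:
  ψ = 0.4200: g = 0.21317, g' = -0.4955 → ψ = 0.8502
  ψ = 0.8502: g = 0.00842, g' = -0.5534 → ψ = 0.8654
  ψ = 0.8654: g = -0.00011, g' = -0.5679 → ψ = 0.8652
Converged at ψ = 0.8652.
Then V = ψ·F = 0.8652·435 = 376.4 mol/h and L = F − V = 58.6 mol/h.

V = 376.4 mol/h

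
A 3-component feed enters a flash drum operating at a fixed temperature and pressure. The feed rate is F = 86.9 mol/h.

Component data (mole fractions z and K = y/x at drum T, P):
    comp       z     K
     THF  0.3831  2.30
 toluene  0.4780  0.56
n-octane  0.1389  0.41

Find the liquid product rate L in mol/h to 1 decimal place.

L = 58.1 mol/h

Material balance + equilibrium reduce to Σ zᵢ(Kᵢ−1)/(1+β(Kᵢ−1)) = 0.
Feasibility: ΣzᵢKᵢ = 1.2058, Σzᵢ/Kᵢ = 1.3589 — both > 1, two phases present.
Newton–Raphson from β = 0.51:
  β = 0.5100: g = -0.08892, g' = -0.4869 → β = 0.3274
  β = 0.3274: g = 0.00207, g' = -0.5192 → β = 0.3314
Converged at β = 0.3314.
Then V = β·F = 0.3314·86.9 = 28.8 mol/h and L = F − V = 58.1 mol/h.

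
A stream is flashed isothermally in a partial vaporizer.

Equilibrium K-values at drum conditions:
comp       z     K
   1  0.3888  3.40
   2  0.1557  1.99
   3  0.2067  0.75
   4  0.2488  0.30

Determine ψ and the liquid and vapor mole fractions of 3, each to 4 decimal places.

ψ = 0.7404, x_3 = 0.2537, y_3 = 0.1902

Rachford–Rice: g(ψ) = Σ zᵢ(Kᵢ−1)/(1+ψ(Kᵢ−1)) = 0.
g(0) = ΣzᵢKᵢ − 1 = 0.8614 and g(1) = 1 − Σzᵢ/Kᵢ = -0.2975, so a root lies in (0, 1).
Newton–Raphson from ψ = 0.5:
  ψ = 0.5000: g = 0.20026, g' = -0.8364 → ψ = 0.7394
  ψ = 0.7394: g = 0.00088, g' = -0.8851 → ψ = 0.7404
Converged at ψ = 0.7404.
Compositions from xᵢ = zᵢ/(1+ψ(Kᵢ−1)), yᵢ = Kᵢxᵢ:
  1: x = 0.1400, y = 0.4760
  2: x = 0.0898, y = 0.1788
  3: x = 0.2537, y = 0.1902
  4: x = 0.5165, y = 0.1549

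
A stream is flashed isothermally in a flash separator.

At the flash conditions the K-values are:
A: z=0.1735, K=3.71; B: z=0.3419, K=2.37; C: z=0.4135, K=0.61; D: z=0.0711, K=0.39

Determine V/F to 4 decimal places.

V/F = 0.9036

Rachford–Rice: g(V/F) = Σ zᵢ(Kᵢ−1)/(1+V/F(Kᵢ−1)) = 0.
g(0) = ΣzᵢKᵢ − 1 = 0.7340 and g(1) = 1 − Σzᵢ/Kᵢ = -0.0512, so a root lies in (0, 1).
Iterate (Newton) starting at V/F = 0.5:
  V/F = 0.5000: g = 0.21490, g' = -0.6076 → V/F = 0.8537
  V/F = 0.8537: g = 0.02554, g' = -0.5089 → V/F = 0.9039
  V/F = 0.9039: g = -0.00017, g' = -0.5166 → V/F = 0.9036
Converged at V/F = 0.9036.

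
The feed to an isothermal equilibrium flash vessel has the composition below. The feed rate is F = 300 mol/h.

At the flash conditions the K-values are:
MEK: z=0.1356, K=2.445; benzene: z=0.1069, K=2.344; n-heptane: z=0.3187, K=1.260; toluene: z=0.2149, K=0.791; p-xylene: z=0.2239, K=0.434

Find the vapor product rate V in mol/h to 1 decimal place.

Let ψ = V/F and solve Σ zᵢ(Kᵢ−1)/(1+ψ(Kᵢ−1)) = 0.
Check two-phase: ΣzᵢKᵢ = 1.2508 > 1 and Σzᵢ/Kᵢ = 1.1416 > 1, so g(0) = 0.2508 > 0 and g(1) = -0.1416 < 0.
Iterate (Newton) starting at ψ = 0.5:
  ψ = 0.5000: g = 0.04611, g' = -0.3326 → ψ = 0.6386
Converged at ψ = 0.6386.
Then V = ψ·F = 0.6386·300 = 191.6 mol/h and L = F − V = 108.4 mol/h.

V = 191.6 mol/h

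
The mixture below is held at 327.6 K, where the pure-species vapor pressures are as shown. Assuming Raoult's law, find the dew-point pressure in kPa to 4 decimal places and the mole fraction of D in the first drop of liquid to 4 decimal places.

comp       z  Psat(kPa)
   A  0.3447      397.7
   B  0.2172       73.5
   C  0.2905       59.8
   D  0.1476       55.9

Pdew = 88.3383 kPa, x_D = 0.2333

At the dew point ψ → 1, so Σzᵢ/Kᵢ = 1 with Kᵢ = Pᵢˢᵃᵗ/P ⇒ 1/P = Σzᵢ/Pᵢˢᵃᵗ.
1/P = 0.3447/397.7 + 0.2172/73.5 + 0.2905/59.8 + 0.1476/55.9 = 0.0113201 ⇒ P = 88.3383 kPa
xᵢ = zᵢP/Pᵢˢᵃᵗ ⇒ x_D = 0.1476·88.3383/55.9 = 0.2333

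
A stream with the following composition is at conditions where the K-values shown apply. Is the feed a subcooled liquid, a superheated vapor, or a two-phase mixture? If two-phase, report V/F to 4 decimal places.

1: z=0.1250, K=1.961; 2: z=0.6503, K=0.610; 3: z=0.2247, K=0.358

ΣzᵢKᵢ = 0.7223; Σzᵢ/Kᵢ = 1.7575.
Since ΣzᵢKᵢ < 1 the mixture is below its bubble point — single liquid phase.

subcooled liquid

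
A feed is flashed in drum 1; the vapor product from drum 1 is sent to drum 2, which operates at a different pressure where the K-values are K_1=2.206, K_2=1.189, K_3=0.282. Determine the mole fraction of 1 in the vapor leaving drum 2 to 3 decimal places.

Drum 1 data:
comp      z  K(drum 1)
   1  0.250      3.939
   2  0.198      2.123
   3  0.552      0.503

y_1 (drum 2) = 0.577

Drum 1:
Let ψ₁ = V/F and solve Σ zᵢ(Kᵢ−1)/(1+ψ₁(Kᵢ−1)) = 0.
Feasibility: ΣzᵢKᵢ = 1.683, Σzᵢ/Kᵢ = 1.254 — both > 1, two phases present.
Newton–Raphson from ψ₁ = 0.5:
  ψ₁ = 0.500: g = 0.0749, g' = -0.698 → ψ₁ = 0.607
  ψ₁ = 0.607: g = 0.0031, g' = -0.646 → ψ₁ = 0.612
Converged at ψ₁ = 0.612.
Drum-1 compositions:
  1: x = 0.089, y = 0.352
  2: x = 0.117, y = 0.249
  3: x = 0.793, y = 0.399
Drum-2 feed = drum-1 vapor: z₂ = (0.3518, 0.2491, 0.3990).
Drum 2:
Let ψ₂ = V/F and solve Σ zᵢ(Kᵢ−1)/(1+ψ₂(Kᵢ−1)) = 0.
Check two-phase: ΣzᵢKᵢ = 1.185 > 1 and Σzᵢ/Kᵢ = 1.784 > 1, so g(0) = 0.185 > 0 and g(1) = -0.784 < 0.
Newton–Raphson from ψ₂ = 0.5:
  ψ₂ = 0.500: g = -0.1393, g' = -0.707 → ψ₂ = 0.303
  ψ₂ = 0.303: g = -0.0109, g' = -0.618 → ψ₂ = 0.285
Converged at ψ₂ = 0.285.
  1: x = 0.262, y = 0.577
  2: x = 0.236, y = 0.281
  3: x = 0.502, y = 0.142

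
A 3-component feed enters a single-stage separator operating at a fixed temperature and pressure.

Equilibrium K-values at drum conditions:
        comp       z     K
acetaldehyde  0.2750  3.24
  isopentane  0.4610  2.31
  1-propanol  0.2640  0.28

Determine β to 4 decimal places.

Rachford–Rice: g(β) = Σ zᵢ(Kᵢ−1)/(1+β(Kᵢ−1)) = 0.
g(0) = ΣzᵢKᵢ − 1 = 1.0298 and g(1) = 1 − Σzᵢ/Kᵢ = -0.2273, so a root lies in (0, 1).
Newton iteration, β⁰ = 0.5:
  β = 0.5000: g = 0.35847, g' = -0.9300 → β = 0.8855
  β = 0.8855: g = -0.03834, g' = -1.3663 → β = 0.8574
  β = 0.8574: g = -0.00137, g' = -1.2718 → β = 0.8563
Converged at β = 0.8563.

β = 0.8563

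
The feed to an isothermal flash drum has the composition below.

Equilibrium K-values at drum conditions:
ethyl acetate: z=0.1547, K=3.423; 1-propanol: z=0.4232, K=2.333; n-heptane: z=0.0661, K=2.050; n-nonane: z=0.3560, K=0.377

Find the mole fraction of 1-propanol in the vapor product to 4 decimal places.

y_1-propanol = 0.4792

Rachford–Rice: g(β) = Σ zᵢ(Kᵢ−1)/(1+β(Kᵢ−1)) = 0.
g(0) = ΣzᵢKᵢ − 1 = 0.7866 and g(1) = 1 − Σzᵢ/Kᵢ = -0.2031, so a root lies in (0, 1).
Newton iteration, β⁰ = 0.52:
  β = 0.5200: g = 0.21586, g' = -0.7730 → β = 0.7993
  β = 0.7993: g = -0.00326, g' = -0.8513 → β = 0.7954
Converged at β = 0.7954.
Compositions from xᵢ = zᵢ/(1+β(Kᵢ−1)), yᵢ = Kᵢxᵢ:
  ethyl acetate: x = 0.0528, y = 0.1809
  1-propanol: x = 0.2054, y = 0.4792
  n-heptane: x = 0.0360, y = 0.0738
  n-nonane: x = 0.7057, y = 0.2661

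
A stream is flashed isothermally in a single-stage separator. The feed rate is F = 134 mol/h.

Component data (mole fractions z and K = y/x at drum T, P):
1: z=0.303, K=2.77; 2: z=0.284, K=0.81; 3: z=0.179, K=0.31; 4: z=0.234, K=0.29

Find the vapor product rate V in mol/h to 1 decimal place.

Rachford–Rice: g(ψ) = Σ zᵢ(Kᵢ−1)/(1+ψ(Kᵢ−1)) = 0.
Check two-phase: ΣzᵢKᵢ = 1.193 > 1 and Σzᵢ/Kᵢ = 1.844 > 1, so g(0) = 0.193 > 0 and g(1) = -0.844 < 0.
Iterate (Newton) starting at ψ = 0.5:
  ψ = 0.500: g = -0.2213, g' = -0.762 → ψ = 0.210
  ψ = 0.210: g = -0.0046, g' = -0.795 → ψ = 0.204
Converged at ψ = 0.204.
Then V = ψ·F = 0.2038·134 = 27.3 mol/h and L = F − V = 106.7 mol/h.

V = 27.3 mol/h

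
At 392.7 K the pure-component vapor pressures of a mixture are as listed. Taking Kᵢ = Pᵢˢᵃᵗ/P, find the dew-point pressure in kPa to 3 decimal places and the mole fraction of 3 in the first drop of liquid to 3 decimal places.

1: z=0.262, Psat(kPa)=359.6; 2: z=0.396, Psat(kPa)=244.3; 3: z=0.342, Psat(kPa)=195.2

At the dew point ψ → 1, so Σzᵢ/Kᵢ = 1 with Kᵢ = Pᵢˢᵃᵗ/P ⇒ 1/P = Σzᵢ/Pᵢˢᵃᵗ.
1/P = 0.262/359.6 + 0.396/244.3 + 0.342/195.2 = 0.004102 ⇒ P = 243.808 kPa
xᵢ = zᵢP/Pᵢˢᵃᵗ ⇒ x_3 = 0.342·243.808/195.2 = 0.427

Pdew = 243.808 kPa, x_3 = 0.427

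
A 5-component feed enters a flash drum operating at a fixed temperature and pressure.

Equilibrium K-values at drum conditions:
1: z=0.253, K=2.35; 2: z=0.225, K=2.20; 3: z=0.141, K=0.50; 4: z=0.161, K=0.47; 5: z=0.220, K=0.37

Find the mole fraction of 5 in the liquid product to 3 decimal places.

Newton–Raphson from ψ = 0.52:
  ψ = 0.520: g = -0.0523, g' = -0.626 → ψ = 0.436
Converged at ψ = 0.436.
Compositions from xᵢ = zᵢ/(1+ψ(Kᵢ−1)), yᵢ = Kᵢxᵢ:
  1: x = 0.159, y = 0.374
  2: x = 0.148, y = 0.325
  3: x = 0.180, y = 0.090
  4: x = 0.209, y = 0.098
  5: x = 0.303, y = 0.112

x_5 = 0.303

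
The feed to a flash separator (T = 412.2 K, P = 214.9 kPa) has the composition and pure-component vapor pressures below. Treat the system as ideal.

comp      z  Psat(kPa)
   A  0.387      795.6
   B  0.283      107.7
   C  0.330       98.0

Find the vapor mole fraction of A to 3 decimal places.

y_A = 0.601

Raoult's law: Kᵢ = Pᵢˢᵃᵗ/P = Pᵢˢᵃᵗ/214.9.
  K_A = 795.6/214.9 = 3.70219, K_B = 107.7/214.9 = 0.50116, K_C = 98.0/214.9 = 0.45603
Newton iteration, V/F⁰ = 0.55:
  V/F = 0.550: g = -0.0301, g' = -0.790 → V/F = 0.512
Converged at V/F = 0.512.
Compositions from xᵢ = zᵢ/(1+V/F(Kᵢ−1)), yᵢ = Kᵢxᵢ:
  A: x = 0.162, y = 0.601
  B: x = 0.380, y = 0.191
  C: x = 0.458, y = 0.209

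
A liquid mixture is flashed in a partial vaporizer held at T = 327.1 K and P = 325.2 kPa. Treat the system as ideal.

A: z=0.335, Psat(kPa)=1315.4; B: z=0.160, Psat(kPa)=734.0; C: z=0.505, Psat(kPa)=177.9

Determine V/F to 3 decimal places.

Raoult's law: Kᵢ = Pᵢˢᵃᵗ/P = Pᵢˢᵃᵗ/325.2.
  K_A = 1315.4/325.2 = 4.04490, K_B = 734.0/325.2 = 2.25707, K_C = 177.9/325.2 = 0.54705
Iterate (Newton) starting at V/F = 0.5:
  V/F = 0.500: g = 0.2322, g' = -0.757 → V/F = 0.807
  V/F = 0.807: g = 0.0344, g' = -0.580 → V/F = 0.866
  V/F = 0.866: g = 0.0002, g' = -0.573 → V/F = 0.867
Converged at V/F = 0.867.

V/F = 0.867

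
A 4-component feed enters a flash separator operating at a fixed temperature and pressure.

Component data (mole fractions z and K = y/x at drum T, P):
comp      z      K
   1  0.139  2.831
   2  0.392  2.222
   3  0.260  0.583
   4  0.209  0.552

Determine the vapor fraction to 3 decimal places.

ψ = 0.886

Let ψ = V/F and solve Σ zᵢ(Kᵢ−1)/(1+ψ(Kᵢ−1)) = 0.
g(0) = ΣzᵢKᵢ − 1 = 0.531 and g(1) = 1 − Σzᵢ/Kᵢ = -0.050, so a root lies in (0, 1).
Newton iteration, ψ⁰ = 0.4:
  ψ = 0.400: g = 0.2245, g' = -0.547 → ψ = 0.811
  ψ = 0.811: g = 0.0323, g' = -0.430 → ψ = 0.886
Converged at ψ = 0.886.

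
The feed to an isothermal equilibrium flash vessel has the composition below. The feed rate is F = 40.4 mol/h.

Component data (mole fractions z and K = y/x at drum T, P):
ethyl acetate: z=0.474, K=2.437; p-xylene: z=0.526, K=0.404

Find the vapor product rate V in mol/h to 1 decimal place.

V = 17.3 mol/h

Material balance + equilibrium reduce to Σ zᵢ(Kᵢ−1)/(1+V/F(Kᵢ−1)) = 0.
g(0) = ΣzᵢKᵢ − 1 = 0.368 and g(1) = 1 − Σzᵢ/Kᵢ = -0.496, so a root lies in (0, 1).
Newton–Raphson from V/F = 0.5:
  V/F = 0.500: g = -0.0502, g' = -0.711 → V/F = 0.429
Converged at V/F = 0.429.
Then V = V/F·F = 0.4293·40.4 = 17.3 mol/h and L = F − V = 23.1 mol/h.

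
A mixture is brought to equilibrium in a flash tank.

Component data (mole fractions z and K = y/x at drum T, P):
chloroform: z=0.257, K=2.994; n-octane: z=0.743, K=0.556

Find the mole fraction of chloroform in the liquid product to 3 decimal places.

x_chloroform = 0.182

Let β = V/F and solve Σ zᵢ(Kᵢ−1)/(1+β(Kᵢ−1)) = 0.
Feasibility: ΣzᵢKᵢ = 1.183, Σzᵢ/Kᵢ = 1.422 — both > 1, two phases present.
Newton–Raphson from β = 0.5:
  β = 0.500: g = -0.1674, g' = -0.498 → β = 0.164
  β = 0.164: g = 0.0304, g' = -0.751 → β = 0.204
  β = 0.204: g = 0.0012, g' = -0.693 → β = 0.206
Converged at β = 0.206.
Compositions from xᵢ = zᵢ/(1+β(Kᵢ−1)), yᵢ = Kᵢxᵢ:
  chloroform: x = 0.182, y = 0.545
  n-octane: x = 0.818, y = 0.455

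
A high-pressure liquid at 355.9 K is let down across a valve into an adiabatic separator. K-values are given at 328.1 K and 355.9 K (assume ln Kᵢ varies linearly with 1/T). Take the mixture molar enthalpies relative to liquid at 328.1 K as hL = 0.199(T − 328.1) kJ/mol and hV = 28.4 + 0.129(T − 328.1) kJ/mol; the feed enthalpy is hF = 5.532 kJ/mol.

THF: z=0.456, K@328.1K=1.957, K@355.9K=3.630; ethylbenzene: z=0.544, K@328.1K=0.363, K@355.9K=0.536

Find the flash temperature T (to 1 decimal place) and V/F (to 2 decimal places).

T = 329.3 K, V/F = 0.19

Adiabatic flash: solve Rachford–Rice at each trial T, then check hF = ψ·hV(T) + (1−ψ)·hL(T).
  T = 328.1 K: K = (1.957, 0.363), RR gives ψ = 0.147, H_out = 4.187 kJ/mol
  T = 355.9 K: K = (3.630, 0.536), RR gives ψ = 0.776, H_out = 26.058 kJ/mol
  T = 342.0 K: K = (2.699, 0.445), RR gives ψ = 0.501, H_out = 16.503 kJ/mol
  T = 335.1 K: K = (2.309, 0.403), RR gives ψ = 0.348, H_out = 11.104 kJ/mol
  T = 331.6 K: K = (2.127, 0.383), RR gives ψ = 0.256, H_out = 7.907 kJ/mol
  T = 329.9 K: K = (2.043, 0.373), RR gives ψ = 0.206, H_out = 6.179 kJ/mol
Linear interpolation between T = 328.1 (H_out = 4.187) and T = 329.9 (H_out = 6.179) on hF = 5.532 gives T ≈ 329.3 K, at which ψ = 0.19.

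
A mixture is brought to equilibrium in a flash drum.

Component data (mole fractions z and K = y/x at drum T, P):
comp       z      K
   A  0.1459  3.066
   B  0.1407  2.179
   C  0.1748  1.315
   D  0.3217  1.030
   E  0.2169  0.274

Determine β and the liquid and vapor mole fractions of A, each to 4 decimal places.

Rachford–Rice: g(β) = Σ zᵢ(Kᵢ−1)/(1+β(Kᵢ−1)) = 0.
g(0) = ΣzᵢKᵢ − 1 = 0.3746 and g(1) = 1 − Σzᵢ/Kᵢ = -0.3490, so a root lies in (0, 1).
Newton–Raphson from β = 0.56:
  β = 0.5600: g = 0.03061, g' = -0.5422 → β = 0.6165
  β = 0.6165: g = -0.00081, g' = -0.5731 → β = 0.6150
Converged at β = 0.6150.
Compositions from xᵢ = zᵢ/(1+β(Kᵢ−1)), yᵢ = Kᵢxᵢ:
  A: x = 0.0643, y = 0.1970
  B: x = 0.0816, y = 0.1777
  C: x = 0.1464, y = 0.1926
  D: x = 0.3159, y = 0.3253
  E: x = 0.3919, y = 0.1074

β = 0.6150, x_A = 0.0643, y_A = 0.1970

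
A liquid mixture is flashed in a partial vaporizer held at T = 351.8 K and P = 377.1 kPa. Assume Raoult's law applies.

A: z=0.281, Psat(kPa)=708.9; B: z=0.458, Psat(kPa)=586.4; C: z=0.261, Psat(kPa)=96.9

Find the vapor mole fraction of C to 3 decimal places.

Raoult's law: Kᵢ = Pᵢˢᵃᵗ/P = Pᵢˢᵃᵗ/377.1.
  K_A = 708.9/377.1 = 1.87987, K_B = 586.4/377.1 = 1.55503, K_C = 96.9/377.1 = 0.25696
Let ψ = V/F and solve Σ zᵢ(Kᵢ−1)/(1+ψ(Kᵢ−1)) = 0.
Check two-phase: ΣzᵢKᵢ = 1.308 > 1 and Σzᵢ/Kᵢ = 1.460 > 1, so g(0) = 0.308 > 0 and g(1) = -0.460 < 0.
Iterate (Newton) starting at ψ = 0.38:
  ψ = 0.380: g = 0.1250, g' = -0.498 → ψ = 0.631
  ψ = 0.631: g = -0.0178, g' = -0.678 → ψ = 0.605
  ψ = 0.605: g = -0.0004, g' = -0.647 → ψ = 0.604
Converged at ψ = 0.604.
Compositions from xᵢ = zᵢ/(1+ψ(Kᵢ−1)), yᵢ = Kᵢxᵢ:
  A: x = 0.183, y = 0.345
  B: x = 0.343, y = 0.533
  C: x = 0.473, y = 0.122

y_C = 0.122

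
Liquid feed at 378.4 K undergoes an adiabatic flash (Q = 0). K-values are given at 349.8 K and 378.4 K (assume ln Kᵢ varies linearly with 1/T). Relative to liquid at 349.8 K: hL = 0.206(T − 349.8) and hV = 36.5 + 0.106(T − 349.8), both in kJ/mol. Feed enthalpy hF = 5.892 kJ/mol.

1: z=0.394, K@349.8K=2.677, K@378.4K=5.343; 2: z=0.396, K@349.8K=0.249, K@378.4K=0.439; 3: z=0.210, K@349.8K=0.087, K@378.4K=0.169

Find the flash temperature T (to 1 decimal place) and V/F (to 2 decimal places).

T = 351.4 K, V/F = 0.15

Adiabatic flash: solve Rachford–Rice at each trial T, then check hF = ψ·hV(T) + (1−ψ)·hL(T).
  T = 349.8 K: K = (2.677, 0.249, 0.087), RR gives ψ = 0.126, H_out = 4.609 kJ/mol
  T = 378.4 K: K = (5.343, 0.439, 0.169), RR gives ψ = 0.452, H_out = 21.106 kJ/mol
  T = 364.1 K: K = (3.834, 0.334, 0.123), RR gives ψ = 0.316, H_out = 14.036 kJ/mol
  T = 357.0 K: K = (3.219, 0.290, 0.104), RR gives ψ = 0.234, H_out = 9.856 kJ/mol
  T = 353.4 K: K = (2.938, 0.269, 0.095), RR gives ψ = 0.184, H_out = 7.401 kJ/mol
  T = 351.6 K: K = (2.805, 0.259, 0.091), RR gives ψ = 0.156, H_out = 6.055 kJ/mol
Linear interpolation between T = 349.8 (H_out = 4.609) and T = 351.6 (H_out = 6.055) on hF = 5.892 gives T ≈ 351.4 K, at which ψ = 0.15.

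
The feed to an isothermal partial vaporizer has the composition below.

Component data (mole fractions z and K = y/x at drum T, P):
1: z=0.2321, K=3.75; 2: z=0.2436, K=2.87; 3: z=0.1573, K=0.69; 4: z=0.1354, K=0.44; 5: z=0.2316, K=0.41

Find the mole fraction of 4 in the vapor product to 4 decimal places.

Rachford–Rice: g(V/F) = Σ zᵢ(Kᵢ−1)/(1+V/F(Kᵢ−1)) = 0.
Check two-phase: ΣzᵢKᵢ = 1.8326 > 1 and Σzᵢ/Kᵢ = 1.2473 > 1, so g(0) = 0.8326 > 0 and g(1) = -0.2473 < 0.
Newton–Raphson from V/F = 0.5:
  V/F = 0.5000: g = 0.14732, g' = -0.8040 → V/F = 0.6832
  V/F = 0.6832: g = 0.00810, g' = -0.7380 → V/F = 0.6942
Converged at V/F = 0.6942.
Compositions from xᵢ = zᵢ/(1+V/F(Kᵢ−1)), yᵢ = Kᵢxᵢ:
  1: x = 0.0798, y = 0.2992
  2: x = 0.1060, y = 0.3042
  3: x = 0.2004, y = 0.1383
  4: x = 0.2215, y = 0.0975
  5: x = 0.3923, y = 0.1608

y_4 = 0.0975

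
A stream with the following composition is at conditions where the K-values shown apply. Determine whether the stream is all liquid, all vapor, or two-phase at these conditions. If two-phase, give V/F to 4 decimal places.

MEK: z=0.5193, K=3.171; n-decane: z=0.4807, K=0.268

two-phase, V/F = 0.4880

ΣzᵢKᵢ = 1.7755; Σzᵢ/Kᵢ = 1.9574.
Both exceed 1, so a two-phase solution exists.
Let ψ = V/F and solve Σ zᵢ(Kᵢ−1)/(1+ψ(Kᵢ−1)) = 0.
Newton iteration, ψ⁰ = 0.63:
  ψ = 0.6300: g = -0.17687, g' = -1.3237 → ψ = 0.4964
  ψ = 0.4964: g = -0.01006, g' = -1.2025 → ψ = 0.4880
Converged at ψ = 0.4880.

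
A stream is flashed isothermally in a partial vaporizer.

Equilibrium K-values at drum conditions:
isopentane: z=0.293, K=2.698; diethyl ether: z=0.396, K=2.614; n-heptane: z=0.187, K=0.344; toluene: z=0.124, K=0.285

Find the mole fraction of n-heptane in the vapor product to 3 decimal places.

y_n-heptane = 0.140

Material balance + equilibrium reduce to Σ zᵢ(Kᵢ−1)/(1+ψ(Kᵢ−1)) = 0.
g(0) = ΣzᵢKᵢ − 1 = 0.925 and g(1) = 1 − Σzᵢ/Kᵢ = -0.239, so a root lies in (0, 1).
Iterate (Newton) starting at ψ = 0.49:
  ψ = 0.490: g = 0.3112, g' = -0.898 → ψ = 0.836
  ψ = 0.836: g = -0.0148, g' = -1.118 → ψ = 0.823
Converged at ψ = 0.823.
Compositions from xᵢ = zᵢ/(1+ψ(Kᵢ−1)), yᵢ = Kᵢxᵢ:
  isopentane: x = 0.122, y = 0.330
  diethyl ether: x = 0.170, y = 0.445
  n-heptane: x = 0.406, y = 0.140
  toluene: x = 0.301, y = 0.086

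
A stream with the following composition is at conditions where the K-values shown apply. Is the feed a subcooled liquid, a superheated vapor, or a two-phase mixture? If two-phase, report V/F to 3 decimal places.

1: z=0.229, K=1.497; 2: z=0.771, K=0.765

subcooled liquid

ΣzᵢKᵢ = 0.933; Σzᵢ/Kᵢ = 1.161.
Since ΣzᵢKᵢ < 1 the mixture is below its bubble point — single liquid phase.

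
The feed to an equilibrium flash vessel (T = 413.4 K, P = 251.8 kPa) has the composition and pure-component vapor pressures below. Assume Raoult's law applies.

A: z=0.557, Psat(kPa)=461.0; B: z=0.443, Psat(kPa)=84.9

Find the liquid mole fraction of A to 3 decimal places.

x_A = 0.444

Raoult's law: Kᵢ = Pᵢˢᵃᵗ/P = Pᵢˢᵃᵗ/251.8.
  K_A = 461.0/251.8 = 1.83082, K_B = 84.9/251.8 = 0.33717
Rachford–Rice: g(β) = Σ zᵢ(Kᵢ−1)/(1+β(Kᵢ−1)) = 0.
g(0) = ΣzᵢKᵢ − 1 = 0.169 and g(1) = 1 − Σzᵢ/Kᵢ = -0.618, so a root lies in (0, 1).
Binary case is linear: z₁(K₁−1)(1+β(K₂−1)) + z₂(K₂−1)(1+β(K₁−1)) = 0
⇒ β = [z₁(K₁−1)+z₂(K₂−1)] / [−(K₁−1)(K₂−1)] = 0.1691/0.5507 = 0.307
Compositions from xᵢ = zᵢ/(1+β(Kᵢ−1)), yᵢ = Kᵢxᵢ:
  A: x = 0.444, y = 0.812
  B: x = 0.556, y = 0.188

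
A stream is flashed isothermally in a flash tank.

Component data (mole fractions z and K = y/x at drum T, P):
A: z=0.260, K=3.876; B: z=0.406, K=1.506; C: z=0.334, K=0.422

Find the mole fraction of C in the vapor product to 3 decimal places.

Newton–Raphson from V/F = 0.64:
  V/F = 0.640: g = 0.1120, g' = -0.607 → V/F = 0.825
  V/F = 0.825: g = -0.0021, g' = -0.648 → V/F = 0.821
Converged at V/F = 0.821.
Compositions from xᵢ = zᵢ/(1+V/F(Kᵢ−1)), yᵢ = Kᵢxᵢ:
  A: x = 0.077, y = 0.300
  B: x = 0.287, y = 0.432
  C: x = 0.636, y = 0.268

y_C = 0.268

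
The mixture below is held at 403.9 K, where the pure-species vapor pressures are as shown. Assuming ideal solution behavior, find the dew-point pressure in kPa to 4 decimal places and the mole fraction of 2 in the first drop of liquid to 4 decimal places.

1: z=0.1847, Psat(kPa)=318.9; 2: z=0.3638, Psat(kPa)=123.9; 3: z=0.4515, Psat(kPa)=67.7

Pdew = 98.1880 kPa, x_2 = 0.2883

At the dew point ψ → 1, so Σzᵢ/Kᵢ = 1 with Kᵢ = Pᵢˢᵃᵗ/P ⇒ 1/P = Σzᵢ/Pᵢˢᵃᵗ.
1/P = 0.1847/318.9 + 0.3638/123.9 + 0.4515/67.7 = 0.0101845 ⇒ P = 98.1880 kPa
xᵢ = zᵢP/Pᵢˢᵃᵗ ⇒ x_2 = 0.3638·98.1880/123.9 = 0.2883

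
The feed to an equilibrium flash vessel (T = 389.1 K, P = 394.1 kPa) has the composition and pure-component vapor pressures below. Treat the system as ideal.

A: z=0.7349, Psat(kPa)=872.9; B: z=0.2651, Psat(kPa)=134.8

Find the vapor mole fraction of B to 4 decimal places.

Raoult's law: Kᵢ = Pᵢˢᵃᵗ/P = Pᵢˢᵃᵗ/394.1.
  K_A = 872.9/394.1 = 2.214920, K_B = 134.8/394.1 = 0.342045
Let ψ = V/F and solve Σ zᵢ(Kᵢ−1)/(1+ψ(Kᵢ−1)) = 0.
Check two-phase: ΣzᵢKᵢ = 1.7184 > 1 and Σzᵢ/Kᵢ = 1.1068 > 1, so g(0) = 0.7184 > 0 and g(1) = -0.1068 < 0.
Newton–Raphson from ψ = 0.54:
  ψ = 0.5400: g = 0.26859, g' = -0.6716 → ψ = 0.9399
  ψ = 0.9399: g = -0.04026, g' = -1.0246 → ψ = 0.9006
  ψ = 0.9006: g = -0.00175, g' = -0.9387 → ψ = 0.8987
Converged at ψ = 0.8987.
Compositions from xᵢ = zᵢ/(1+ψ(Kᵢ−1)), yᵢ = Kᵢxᵢ:
  A: x = 0.3513, y = 0.7781
  B: x = 0.6487, y = 0.2219

y_B = 0.2219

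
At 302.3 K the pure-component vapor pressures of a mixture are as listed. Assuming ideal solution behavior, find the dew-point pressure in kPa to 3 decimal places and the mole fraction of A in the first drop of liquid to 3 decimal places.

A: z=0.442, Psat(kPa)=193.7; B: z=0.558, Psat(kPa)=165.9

At the dew point ψ → 1, so Σzᵢ/Kᵢ = 1 with Kᵢ = Pᵢˢᵃᵗ/P ⇒ 1/P = Σzᵢ/Pᵢˢᵃᵗ.
1/P = 0.442/193.7 + 0.558/165.9 = 0.005645 ⇒ P = 177.137 kPa
xᵢ = zᵢP/Pᵢˢᵃᵗ ⇒ x_A = 0.442·177.137/193.7 = 0.404

Pdew = 177.137 kPa, x_A = 0.404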